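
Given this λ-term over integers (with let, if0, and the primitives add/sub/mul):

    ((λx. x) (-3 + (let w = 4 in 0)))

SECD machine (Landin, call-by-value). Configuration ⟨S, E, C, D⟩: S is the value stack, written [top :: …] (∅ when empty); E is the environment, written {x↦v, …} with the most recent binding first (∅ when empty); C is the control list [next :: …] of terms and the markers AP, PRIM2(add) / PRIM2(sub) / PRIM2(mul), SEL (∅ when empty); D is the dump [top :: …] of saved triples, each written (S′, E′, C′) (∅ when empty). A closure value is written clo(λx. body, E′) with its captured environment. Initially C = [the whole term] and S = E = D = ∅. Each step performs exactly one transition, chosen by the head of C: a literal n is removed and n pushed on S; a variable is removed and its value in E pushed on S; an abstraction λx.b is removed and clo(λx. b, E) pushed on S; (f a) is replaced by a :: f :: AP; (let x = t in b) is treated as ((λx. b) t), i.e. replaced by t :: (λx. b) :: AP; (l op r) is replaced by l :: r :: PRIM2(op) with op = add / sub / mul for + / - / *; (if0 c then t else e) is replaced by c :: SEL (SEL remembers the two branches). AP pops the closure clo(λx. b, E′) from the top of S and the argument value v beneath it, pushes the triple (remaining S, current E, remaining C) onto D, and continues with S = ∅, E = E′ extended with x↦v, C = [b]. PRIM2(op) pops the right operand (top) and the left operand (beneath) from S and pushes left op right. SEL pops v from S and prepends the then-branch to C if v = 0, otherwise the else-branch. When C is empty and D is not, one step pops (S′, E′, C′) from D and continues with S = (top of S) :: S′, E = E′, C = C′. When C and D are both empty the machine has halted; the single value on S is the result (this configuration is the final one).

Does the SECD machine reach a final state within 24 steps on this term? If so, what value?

t=0: ⟨S=∅; E=∅; C=[((λx. x) (-3 + (let w = 4 in 0)))]; D=∅⟩
t=1: ⟨S=∅; E=∅; C=[(-3 + (let w = 4 in 0)) :: (λx. x) :: AP]; D=∅⟩
t=2: ⟨S=∅; E=∅; C=[-3 :: (let w = 4 in 0) :: PRIM2(add) :: (λx. x) :: AP]; D=∅⟩
t=3: ⟨S=[-3]; E=∅; C=[(let w = 4 in 0) :: PRIM2(add) :: (λx. x) :: AP]; D=∅⟩
t=4: ⟨S=[-3]; E=∅; C=[4 :: (λw. 0) :: AP :: PRIM2(add) :: (λx. x) :: AP]; D=∅⟩
t=5: ⟨S=[4 :: -3]; E=∅; C=[(λw. 0) :: AP :: PRIM2(add) :: (λx. x) :: AP]; D=∅⟩
t=6: ⟨S=[clo(λw. 0, ∅) :: 4 :: -3]; E=∅; C=[AP :: PRIM2(add) :: (λx. x) :: AP]; D=∅⟩
t=7: ⟨S=∅; E={w↦4}; C=[0]; D=[([-3], ∅, [PRIM2(add) :: (λx. x) :: AP])]⟩
t=8: ⟨S=[0]; E={w↦4}; C=∅; D=[([-3], ∅, [PRIM2(add) :: (λx. x) :: AP])]⟩
t=9: ⟨S=[0 :: -3]; E=∅; C=[PRIM2(add) :: (λx. x) :: AP]; D=∅⟩
t=10: ⟨S=[-3]; E=∅; C=[(λx. x) :: AP]; D=∅⟩
t=11: ⟨S=[clo(λx. x, ∅) :: -3]; E=∅; C=[AP]; D=∅⟩
t=12: ⟨S=∅; E={x↦-3}; C=[x]; D=[(∅, ∅, ∅)]⟩
t=13: ⟨S=[-3]; E={x↦-3}; C=∅; D=[(∅, ∅, ∅)]⟩
t=14: ⟨S=[-3]; E=∅; C=∅; D=∅⟩
→ final value -3

Answer: -3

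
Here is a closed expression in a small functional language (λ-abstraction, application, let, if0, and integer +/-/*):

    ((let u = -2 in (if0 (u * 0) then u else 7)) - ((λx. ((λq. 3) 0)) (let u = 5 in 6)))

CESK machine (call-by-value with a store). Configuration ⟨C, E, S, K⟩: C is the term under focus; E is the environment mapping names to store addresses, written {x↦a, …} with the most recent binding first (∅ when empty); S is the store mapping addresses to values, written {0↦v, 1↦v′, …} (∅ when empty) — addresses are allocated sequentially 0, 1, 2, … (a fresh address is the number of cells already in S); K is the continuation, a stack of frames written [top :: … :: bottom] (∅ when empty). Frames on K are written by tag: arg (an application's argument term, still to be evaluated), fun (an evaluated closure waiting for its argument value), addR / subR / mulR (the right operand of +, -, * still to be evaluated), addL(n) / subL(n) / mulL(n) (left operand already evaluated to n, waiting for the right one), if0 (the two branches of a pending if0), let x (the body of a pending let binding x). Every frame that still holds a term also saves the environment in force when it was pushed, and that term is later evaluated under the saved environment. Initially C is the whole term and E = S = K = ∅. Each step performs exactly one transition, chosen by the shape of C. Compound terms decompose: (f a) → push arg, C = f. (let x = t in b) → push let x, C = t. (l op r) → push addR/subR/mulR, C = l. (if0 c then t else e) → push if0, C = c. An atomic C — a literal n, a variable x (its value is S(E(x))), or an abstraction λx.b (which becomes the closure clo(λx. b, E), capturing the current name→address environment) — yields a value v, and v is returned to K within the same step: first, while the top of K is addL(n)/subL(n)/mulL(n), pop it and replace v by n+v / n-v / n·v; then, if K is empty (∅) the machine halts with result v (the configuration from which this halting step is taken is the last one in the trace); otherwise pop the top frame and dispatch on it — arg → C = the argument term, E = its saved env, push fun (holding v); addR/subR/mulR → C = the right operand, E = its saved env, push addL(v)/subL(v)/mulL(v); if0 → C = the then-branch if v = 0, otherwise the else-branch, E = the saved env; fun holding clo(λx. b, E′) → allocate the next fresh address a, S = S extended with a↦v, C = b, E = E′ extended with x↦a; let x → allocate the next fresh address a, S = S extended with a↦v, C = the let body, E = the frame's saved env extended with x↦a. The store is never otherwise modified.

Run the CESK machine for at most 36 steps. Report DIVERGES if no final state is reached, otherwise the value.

step 0: ⟨C=((let u = -2 in (if0 (u * 0) then u else 7)) - ((λx. ((λq. 3) 0)) (let u = 5 in 6))); E=∅; S=∅; K=∅⟩
step 1: ⟨C=(let u = -2 in (if0 (u * 0) then u else 7)); E=∅; S=∅; K=[subR]⟩
step 2: ⟨C=-2; E=∅; S=∅; K=[let u :: subR]⟩
step 3: ⟨C=(if0 (u * 0) then u else 7); E={u↦0}; S={0↦-2}; K=[subR]⟩
step 4: ⟨C=(u * 0); E={u↦0}; S={0↦-2}; K=[if0 :: subR]⟩
step 5: ⟨C=u; E={u↦0}; S={0↦-2}; K=[mulR :: if0 :: subR]⟩
step 6: ⟨C=0; E={u↦0}; S={0↦-2}; K=[mulL(-2) :: if0 :: subR]⟩
step 7: ⟨C=u; E={u↦0}; S={0↦-2}; K=[subR]⟩
step 8: ⟨C=((λx. ((λq. 3) 0)) (let u = 5 in 6)); E=∅; S={0↦-2}; K=[subL(-2)]⟩
step 9: ⟨C=(λx. ((λq. 3) 0)); E=∅; S={0↦-2}; K=[arg :: subL(-2)]⟩
step 10: ⟨C=(let u = 5 in 6); E=∅; S={0↦-2}; K=[fun :: subL(-2)]⟩
step 11: ⟨C=5; E=∅; S={0↦-2}; K=[let u :: fun :: subL(-2)]⟩
step 12: ⟨C=6; E={u↦1}; S={0↦-2, 1↦5}; K=[fun :: subL(-2)]⟩
step 13: ⟨C=((λq. 3) 0); E={x↦2}; S={0↦-2, 1↦5, 2↦6}; K=[subL(-2)]⟩
step 14: ⟨C=(λq. 3); E={x↦2}; S={0↦-2, 1↦5, 2↦6}; K=[arg :: subL(-2)]⟩
step 15: ⟨C=0; E={x↦2}; S={0↦-2, 1↦5, 2↦6}; K=[fun :: subL(-2)]⟩
step 16: ⟨C=3; E={q↦3, x↦2}; S={0↦-2, 1↦5, 2↦6, 3↦0}; K=[subL(-2)]⟩
→ final value -5

Answer: -5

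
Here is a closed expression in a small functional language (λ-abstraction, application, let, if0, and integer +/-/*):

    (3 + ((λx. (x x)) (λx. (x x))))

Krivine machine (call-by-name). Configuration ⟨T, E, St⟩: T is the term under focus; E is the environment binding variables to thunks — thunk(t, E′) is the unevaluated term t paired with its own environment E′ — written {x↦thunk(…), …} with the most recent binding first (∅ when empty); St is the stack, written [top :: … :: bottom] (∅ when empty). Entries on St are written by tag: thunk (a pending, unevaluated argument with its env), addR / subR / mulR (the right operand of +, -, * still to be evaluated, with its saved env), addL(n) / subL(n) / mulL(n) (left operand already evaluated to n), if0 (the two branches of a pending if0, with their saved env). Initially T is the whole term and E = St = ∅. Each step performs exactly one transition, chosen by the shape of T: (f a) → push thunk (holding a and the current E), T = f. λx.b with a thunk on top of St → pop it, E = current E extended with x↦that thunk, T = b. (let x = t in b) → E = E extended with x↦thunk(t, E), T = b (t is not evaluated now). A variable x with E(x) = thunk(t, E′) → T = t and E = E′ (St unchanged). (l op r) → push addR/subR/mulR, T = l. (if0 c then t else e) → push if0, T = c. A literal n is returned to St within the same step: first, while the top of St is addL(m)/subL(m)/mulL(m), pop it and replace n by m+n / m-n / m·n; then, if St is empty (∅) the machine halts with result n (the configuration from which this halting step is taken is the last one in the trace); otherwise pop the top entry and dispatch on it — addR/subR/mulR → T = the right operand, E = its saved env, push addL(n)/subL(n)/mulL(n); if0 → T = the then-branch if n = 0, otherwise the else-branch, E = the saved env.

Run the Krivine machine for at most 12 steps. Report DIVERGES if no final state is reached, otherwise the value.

Answer: DIVERGES (no final state within 12 steps)

Machine steps:
step 0: ⟨T=(3 + ((λx. (x x)) (λx. (x x)))); E=∅; St=∅⟩
step 1: ⟨T=3; E=∅; St=[addR]⟩
step 2: ⟨T=((λx. (x x)) (λx. (x x))); E=∅; St=[addL(3)]⟩
step 3: ⟨T=(λx. (x x)); E=∅; St=[thunk :: addL(3)]⟩
step 4: ⟨T=(x x); E={x↦thunk((λx. (x x)), ∅)}; St=[addL(3)]⟩
step 5: ⟨T=x; E={x↦thunk((λx. (x x)), ∅)}; St=[thunk :: addL(3)]⟩
step 6: ⟨T=(λx. (x x)); E=∅; St=[thunk :: addL(3)]⟩
step 7: ⟨T=(x x); E={x↦thunk(x, {x↦thunk((λx. (x x)), ∅)})}; St=[addL(3)]⟩
step 8: ⟨T=x; E={x↦thunk(x, {x↦thunk((λx. (x x)), ∅)})}; St=[thunk :: addL(3)]⟩
step 9: ⟨T=x; E={x↦thunk((λx. (x x)), ∅)}; St=[thunk :: addL(3)]⟩
step 10: ⟨T=(λx. (x x)); E=∅; St=[thunk :: addL(3)]⟩
step 11: ⟨T=(x x); E={x↦thunk(x, {x↦thunk(x, {x↦thunk((λx. (x x)), ∅)})})}; St=[addL(3)]⟩
step 12: ⟨T=x; E={x↦thunk(x, {x↦thunk(x, {x↦thunk((λx. (x x)), ∅)})})}; St=[thunk :: addL(3)]⟩
→ 12 transitions taken and the configuration is still not final: no result within 12 steps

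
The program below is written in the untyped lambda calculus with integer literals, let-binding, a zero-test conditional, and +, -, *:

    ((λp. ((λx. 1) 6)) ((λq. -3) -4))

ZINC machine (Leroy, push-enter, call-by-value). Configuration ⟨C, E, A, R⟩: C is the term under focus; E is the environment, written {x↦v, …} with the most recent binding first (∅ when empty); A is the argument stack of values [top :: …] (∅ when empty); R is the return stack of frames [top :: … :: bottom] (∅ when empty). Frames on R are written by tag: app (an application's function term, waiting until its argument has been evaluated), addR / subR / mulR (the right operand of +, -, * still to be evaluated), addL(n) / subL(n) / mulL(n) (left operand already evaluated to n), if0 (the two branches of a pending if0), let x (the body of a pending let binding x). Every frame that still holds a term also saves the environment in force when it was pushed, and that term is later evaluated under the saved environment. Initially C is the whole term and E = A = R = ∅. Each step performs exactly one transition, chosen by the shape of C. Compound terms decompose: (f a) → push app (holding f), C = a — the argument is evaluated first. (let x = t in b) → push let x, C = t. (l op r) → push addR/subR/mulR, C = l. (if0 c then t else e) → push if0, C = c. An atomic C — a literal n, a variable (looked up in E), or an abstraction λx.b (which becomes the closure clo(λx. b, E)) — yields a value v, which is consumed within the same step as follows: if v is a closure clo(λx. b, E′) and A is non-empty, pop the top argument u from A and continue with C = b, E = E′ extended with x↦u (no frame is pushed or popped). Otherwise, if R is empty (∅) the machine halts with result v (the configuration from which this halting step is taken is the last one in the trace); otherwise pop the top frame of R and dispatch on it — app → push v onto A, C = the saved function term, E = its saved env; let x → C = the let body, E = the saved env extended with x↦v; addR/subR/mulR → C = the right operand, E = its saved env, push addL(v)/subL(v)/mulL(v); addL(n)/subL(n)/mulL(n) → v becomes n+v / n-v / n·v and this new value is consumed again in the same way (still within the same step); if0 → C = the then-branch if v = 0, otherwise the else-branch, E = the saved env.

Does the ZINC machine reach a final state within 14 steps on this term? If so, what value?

Answer: 1

Machine steps:
step 0: <C=((λp. ((λx. 1) 6)) ((λq. -3) -4)), E=∅, A=∅, R=∅>
step 1: <C=((λq. -3) -4), E=∅, A=∅, R=[app]>
step 2: <C=-4, E=∅, A=∅, R=[app :: app]>
step 3: <C=(λq. -3), E=∅, A=[-4], R=[app]>
step 4: <C=-3, E={q↦-4}, A=∅, R=[app]>
step 5: <C=(λp. ((λx. 1) 6)), E=∅, A=[-3], R=∅>
step 6: <C=((λx. 1) 6), E={p↦-3}, A=∅, R=∅>
step 7: <C=6, E={p↦-3}, A=∅, R=[app]>
step 8: <C=(λx. 1), E={p↦-3}, A=[6], R=∅>
step 9: <C=1, E={x↦6, p↦-3}, A=∅, R=∅>
→ final value 1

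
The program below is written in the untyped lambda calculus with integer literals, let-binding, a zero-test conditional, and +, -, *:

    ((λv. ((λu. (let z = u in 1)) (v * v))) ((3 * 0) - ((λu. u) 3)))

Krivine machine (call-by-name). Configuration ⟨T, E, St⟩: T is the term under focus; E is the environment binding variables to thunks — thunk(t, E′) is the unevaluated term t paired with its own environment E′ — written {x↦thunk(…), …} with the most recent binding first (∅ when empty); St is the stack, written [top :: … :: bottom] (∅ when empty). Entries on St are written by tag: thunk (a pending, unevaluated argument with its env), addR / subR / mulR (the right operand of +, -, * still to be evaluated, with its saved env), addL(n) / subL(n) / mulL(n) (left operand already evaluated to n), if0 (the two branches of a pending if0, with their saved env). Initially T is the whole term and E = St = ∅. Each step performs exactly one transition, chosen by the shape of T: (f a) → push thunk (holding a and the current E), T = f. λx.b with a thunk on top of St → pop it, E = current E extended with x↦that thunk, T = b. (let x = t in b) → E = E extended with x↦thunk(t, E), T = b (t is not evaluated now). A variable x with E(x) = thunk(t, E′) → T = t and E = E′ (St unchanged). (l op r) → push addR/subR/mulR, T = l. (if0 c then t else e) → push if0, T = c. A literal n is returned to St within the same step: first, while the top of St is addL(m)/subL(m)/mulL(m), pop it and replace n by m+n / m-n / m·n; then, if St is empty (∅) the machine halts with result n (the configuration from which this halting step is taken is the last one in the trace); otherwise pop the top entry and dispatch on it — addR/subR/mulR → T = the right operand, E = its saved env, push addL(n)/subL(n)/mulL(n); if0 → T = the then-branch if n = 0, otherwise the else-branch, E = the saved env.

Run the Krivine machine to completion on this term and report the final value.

[0] <T=((λv. ((λu. (let z = u in 1)) (v * v))) ((3 * 0) - ((λu. u) 3))), E=∅, St=∅>
[1] <T=(λv. ((λu. (let z = u in 1)) (v * v))), E=∅, St=[thunk]>
[2] <T=((λu. (let z = u in 1)) (v * v)), E={v↦thunk(((3 * 0) - ((λu. u) 3)), ∅)}, St=∅>
[3] <T=(λu. (let z = u in 1)), E={v↦thunk(((3 * 0) - ((λu. u) 3)), ∅)}, St=[thunk]>
[4] <T=(let z = u in 1), E={u↦thunk((v * v), {v↦thunk(((3 * 0) - ((λu. u) 3)), ∅)}), v↦thunk(((3 * 0) - ((λu. u) 3)), ∅)}, St=∅>
[5] <T=1, E={z↦thunk(u, {u↦thunk((v * v), {v↦thunk(((3 * 0) - ((λu. u) 3)), ∅)}), v↦thunk(((3 * 0) - ((λu. u) 3)), ∅)}), u↦thunk((v * v), {v↦thunk(((3 * 0) - ((λu. u) 3)), ∅)}), v↦thunk(((3 * 0) - ((λu. u) 3)), ∅)}, St=∅>
→ final value 1

Answer: 1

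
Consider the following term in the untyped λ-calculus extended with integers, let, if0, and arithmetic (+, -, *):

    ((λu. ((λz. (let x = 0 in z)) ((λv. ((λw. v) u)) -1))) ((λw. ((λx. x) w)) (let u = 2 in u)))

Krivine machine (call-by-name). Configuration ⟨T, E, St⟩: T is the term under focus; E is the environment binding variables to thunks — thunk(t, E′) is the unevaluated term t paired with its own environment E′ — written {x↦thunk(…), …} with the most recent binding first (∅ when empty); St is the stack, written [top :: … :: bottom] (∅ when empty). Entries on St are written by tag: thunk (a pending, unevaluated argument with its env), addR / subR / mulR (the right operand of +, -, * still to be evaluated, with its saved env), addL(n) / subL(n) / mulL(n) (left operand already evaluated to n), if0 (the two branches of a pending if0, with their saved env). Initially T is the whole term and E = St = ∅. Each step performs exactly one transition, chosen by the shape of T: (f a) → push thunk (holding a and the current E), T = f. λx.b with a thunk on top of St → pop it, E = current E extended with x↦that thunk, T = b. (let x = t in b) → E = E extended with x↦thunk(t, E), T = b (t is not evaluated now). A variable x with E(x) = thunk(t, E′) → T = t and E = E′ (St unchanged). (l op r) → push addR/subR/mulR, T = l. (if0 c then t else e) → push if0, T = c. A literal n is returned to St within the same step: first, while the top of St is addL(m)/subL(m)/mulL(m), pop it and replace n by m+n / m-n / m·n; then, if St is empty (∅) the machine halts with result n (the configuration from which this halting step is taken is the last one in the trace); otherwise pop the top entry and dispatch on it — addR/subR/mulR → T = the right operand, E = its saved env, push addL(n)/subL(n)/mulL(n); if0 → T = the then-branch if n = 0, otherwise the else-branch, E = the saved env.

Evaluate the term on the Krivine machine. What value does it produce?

Answer: -1

Machine steps:
[0] <T=((λu. ((λz. (let x = 0 in z)) ((λv. ((λw. v) u)) -1))) ((λw. ((λx. x) w)) (let u = 2 in u))), E=∅, St=∅>
[1] <T=(λu. ((λz. (let x = 0 in z)) ((λv. ((λw. v) u)) -1))), E=∅, St=[thunk]>
[2] <T=((λz. (let x = 0 in z)) ((λv. ((λw. v) u)) -1)), E={u↦thunk(((λw. ((λx. x) w)) (let u = 2 in u)), ∅)}, St=∅>
[3] <T=(λz. (let x = 0 in z)), E={u↦thunk(((λw. ((λx. x) w)) (let u = 2 in u)), ∅)}, St=[thunk]>
[4] <T=(let x = 0 in z), E={z↦thunk(((λv. ((λw. v) u)) -1), {u↦thunk(((λw. ((λx. x) w)) (let u = 2 in u)), ∅)}), u↦thunk(((λw. ((λx. x) w)) (let u = 2 in u)), ∅)}, St=∅>
[5] <T=z, E={x↦thunk(0, {z↦thunk(((λv. ((λw. v) u)) -1), {u↦thunk(((λw. ((λx. x) w)) (let u = 2 in u)), ∅)}), u↦thunk(((λw. ((λx. x) w)) (let u = 2 in u)), ∅)}), z↦thunk(((λv. ((λw. v) u)) -1), {u↦thunk(((λw. ((λx. x) w)) (let u = 2 in u)), ∅)}), u↦thunk(((λw. ((λx. x) w)) (let u = 2 in u)), ∅)}, St=∅>
[6] <T=((λv. ((λw. v) u)) -1), E={u↦thunk(((λw. ((λx. x) w)) (let u = 2 in u)), ∅)}, St=∅>
[7] <T=(λv. ((λw. v) u)), E={u↦thunk(((λw. ((λx. x) w)) (let u = 2 in u)), ∅)}, St=[thunk]>
[8] <T=((λw. v) u), E={v↦thunk(-1, {u↦thunk(((λw. ((λx. x) w)) (let u = 2 in u)), ∅)}), u↦thunk(((λw. ((λx. x) w)) (let u = 2 in u)), ∅)}, St=∅>
[9] <T=(λw. v), E={v↦thunk(-1, {u↦thunk(((λw. ((λx. x) w)) (let u = 2 in u)), ∅)}), u↦thunk(((λw. ((λx. x) w)) (let u = 2 in u)), ∅)}, St=[thunk]>
[10] <T=v, E={w↦thunk(u, {v↦thunk(-1, {u↦thunk(((λw. ((λx. x) w)) (let u = 2 in u)), ∅)}), u↦thunk(((λw. ((λx. x) w)) (let u = 2 in u)), ∅)}), v↦thunk(-1, {u↦thunk(((λw. ((λx. x) w)) (let u = 2 in u)), ∅)}), u↦thunk(((λw. ((λx. x) w)) (let u = 2 in u)), ∅)}, St=∅>
[11] <T=-1, E={u↦thunk(((λw. ((λx. x) w)) (let u = 2 in u)), ∅)}, St=∅>
→ final value -1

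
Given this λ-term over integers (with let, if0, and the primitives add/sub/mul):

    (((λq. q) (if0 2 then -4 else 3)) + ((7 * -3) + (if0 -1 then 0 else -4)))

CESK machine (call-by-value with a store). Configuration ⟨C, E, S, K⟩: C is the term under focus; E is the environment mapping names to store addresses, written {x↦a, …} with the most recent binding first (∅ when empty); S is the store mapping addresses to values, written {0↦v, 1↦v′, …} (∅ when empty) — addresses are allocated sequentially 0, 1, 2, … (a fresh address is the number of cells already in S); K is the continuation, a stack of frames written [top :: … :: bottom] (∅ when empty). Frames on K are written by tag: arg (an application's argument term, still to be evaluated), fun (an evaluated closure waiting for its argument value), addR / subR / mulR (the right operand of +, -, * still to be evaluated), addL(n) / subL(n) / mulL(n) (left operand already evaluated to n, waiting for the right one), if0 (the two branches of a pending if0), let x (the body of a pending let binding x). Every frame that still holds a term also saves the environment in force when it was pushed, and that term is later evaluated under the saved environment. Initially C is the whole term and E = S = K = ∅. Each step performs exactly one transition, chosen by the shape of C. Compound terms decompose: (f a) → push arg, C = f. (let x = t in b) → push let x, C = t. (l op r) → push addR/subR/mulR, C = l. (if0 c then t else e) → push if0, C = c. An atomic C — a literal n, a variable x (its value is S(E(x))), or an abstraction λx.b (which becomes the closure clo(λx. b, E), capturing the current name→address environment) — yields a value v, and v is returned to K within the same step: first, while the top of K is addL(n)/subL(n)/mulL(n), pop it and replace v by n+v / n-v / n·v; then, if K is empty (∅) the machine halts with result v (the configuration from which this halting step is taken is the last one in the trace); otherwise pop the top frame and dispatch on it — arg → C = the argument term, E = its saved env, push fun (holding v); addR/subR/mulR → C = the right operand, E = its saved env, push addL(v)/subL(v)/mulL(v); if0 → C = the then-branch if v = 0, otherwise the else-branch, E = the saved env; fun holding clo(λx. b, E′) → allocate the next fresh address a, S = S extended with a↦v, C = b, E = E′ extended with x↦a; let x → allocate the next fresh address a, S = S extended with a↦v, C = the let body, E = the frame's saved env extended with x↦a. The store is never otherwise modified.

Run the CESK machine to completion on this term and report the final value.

Answer: -22

Machine steps:
t=0: <C=(((λq. q) (if0 2 then -4 else 3)) + ((7 * -3) + (if0 -1 then 0 else -4))), E=∅, S=∅, K=∅>
t=1: <C=((λq. q) (if0 2 then -4 else 3)), E=∅, S=∅, K=[addR]>
t=2: <C=(λq. q), E=∅, S=∅, K=[arg :: addR]>
t=3: <C=(if0 2 then -4 else 3), E=∅, S=∅, K=[fun :: addR]>
t=4: <C=2, E=∅, S=∅, K=[if0 :: fun :: addR]>
t=5: <C=3, E=∅, S=∅, K=[fun :: addR]>
t=6: <C=q, E={q↦0}, S={0↦3}, K=[addR]>
t=7: <C=((7 * -3) + (if0 -1 then 0 else -4)), E=∅, S={0↦3}, K=[addL(3)]>
t=8: <C=(7 * -3), E=∅, S={0↦3}, K=[addR :: addL(3)]>
t=9: <C=7, E=∅, S={0↦3}, K=[mulR :: addR :: addL(3)]>
t=10: <C=-3, E=∅, S={0↦3}, K=[mulL(7) :: addR :: addL(3)]>
t=11: <C=(if0 -1 then 0 else -4), E=∅, S={0↦3}, K=[addL(-21) :: addL(3)]>
t=12: <C=-1, E=∅, S={0↦3}, K=[if0 :: addL(-21) :: addL(3)]>
t=13: <C=-4, E=∅, S={0↦3}, K=[addL(-21) :: addL(3)]>
→ final value -22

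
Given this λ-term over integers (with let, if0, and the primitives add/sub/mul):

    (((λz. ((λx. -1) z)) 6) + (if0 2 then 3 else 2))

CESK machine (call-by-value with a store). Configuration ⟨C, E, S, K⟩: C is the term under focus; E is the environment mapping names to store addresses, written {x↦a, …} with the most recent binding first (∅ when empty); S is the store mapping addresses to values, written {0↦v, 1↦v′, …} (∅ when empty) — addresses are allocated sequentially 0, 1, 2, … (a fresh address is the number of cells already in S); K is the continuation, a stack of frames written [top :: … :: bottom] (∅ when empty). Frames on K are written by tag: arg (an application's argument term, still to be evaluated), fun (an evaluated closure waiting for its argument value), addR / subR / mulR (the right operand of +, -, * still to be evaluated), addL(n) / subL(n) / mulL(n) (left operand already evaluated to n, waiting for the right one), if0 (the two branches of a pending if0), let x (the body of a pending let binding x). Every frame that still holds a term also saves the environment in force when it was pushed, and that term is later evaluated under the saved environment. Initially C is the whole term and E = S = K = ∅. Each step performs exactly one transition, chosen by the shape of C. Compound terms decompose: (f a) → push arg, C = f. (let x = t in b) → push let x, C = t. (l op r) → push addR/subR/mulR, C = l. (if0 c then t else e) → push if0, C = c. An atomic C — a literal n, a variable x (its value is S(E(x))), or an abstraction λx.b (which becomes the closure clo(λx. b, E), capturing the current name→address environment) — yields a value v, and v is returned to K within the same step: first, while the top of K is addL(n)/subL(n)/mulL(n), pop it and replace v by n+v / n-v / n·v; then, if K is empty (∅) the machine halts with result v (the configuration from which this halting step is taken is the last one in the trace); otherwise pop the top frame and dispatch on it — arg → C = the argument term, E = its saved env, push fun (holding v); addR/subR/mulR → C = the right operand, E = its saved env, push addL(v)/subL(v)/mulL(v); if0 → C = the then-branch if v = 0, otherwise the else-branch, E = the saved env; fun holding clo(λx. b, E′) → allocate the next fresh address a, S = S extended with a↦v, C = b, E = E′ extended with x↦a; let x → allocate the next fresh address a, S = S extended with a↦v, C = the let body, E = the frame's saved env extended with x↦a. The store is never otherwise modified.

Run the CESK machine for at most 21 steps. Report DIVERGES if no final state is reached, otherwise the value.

[0] [C=(((λz. ((λx. -1) z)) 6) + (if0 2 then 3 else 2)) | E=∅ | S=∅ | K=∅]
[1] [C=((λz. ((λx. -1) z)) 6) | E=∅ | S=∅ | K=[addR]]
[2] [C=(λz. ((λx. -1) z)) | E=∅ | S=∅ | K=[arg :: addR]]
[3] [C=6 | E=∅ | S=∅ | K=[fun :: addR]]
[4] [C=((λx. -1) z) | E={z↦0} | S={0↦6} | K=[addR]]
[5] [C=(λx. -1) | E={z↦0} | S={0↦6} | K=[arg :: addR]]
[6] [C=z | E={z↦0} | S={0↦6} | K=[fun :: addR]]
[7] [C=-1 | E={x↦1, z↦0} | S={0↦6, 1↦6} | K=[addR]]
[8] [C=(if0 2 then 3 else 2) | E=∅ | S={0↦6, 1↦6} | K=[addL(-1)]]
[9] [C=2 | E=∅ | S={0↦6, 1↦6} | K=[if0 :: addL(-1)]]
[10] [C=2 | E=∅ | S={0↦6, 1↦6} | K=[addL(-1)]]
→ final value 1

Answer: 1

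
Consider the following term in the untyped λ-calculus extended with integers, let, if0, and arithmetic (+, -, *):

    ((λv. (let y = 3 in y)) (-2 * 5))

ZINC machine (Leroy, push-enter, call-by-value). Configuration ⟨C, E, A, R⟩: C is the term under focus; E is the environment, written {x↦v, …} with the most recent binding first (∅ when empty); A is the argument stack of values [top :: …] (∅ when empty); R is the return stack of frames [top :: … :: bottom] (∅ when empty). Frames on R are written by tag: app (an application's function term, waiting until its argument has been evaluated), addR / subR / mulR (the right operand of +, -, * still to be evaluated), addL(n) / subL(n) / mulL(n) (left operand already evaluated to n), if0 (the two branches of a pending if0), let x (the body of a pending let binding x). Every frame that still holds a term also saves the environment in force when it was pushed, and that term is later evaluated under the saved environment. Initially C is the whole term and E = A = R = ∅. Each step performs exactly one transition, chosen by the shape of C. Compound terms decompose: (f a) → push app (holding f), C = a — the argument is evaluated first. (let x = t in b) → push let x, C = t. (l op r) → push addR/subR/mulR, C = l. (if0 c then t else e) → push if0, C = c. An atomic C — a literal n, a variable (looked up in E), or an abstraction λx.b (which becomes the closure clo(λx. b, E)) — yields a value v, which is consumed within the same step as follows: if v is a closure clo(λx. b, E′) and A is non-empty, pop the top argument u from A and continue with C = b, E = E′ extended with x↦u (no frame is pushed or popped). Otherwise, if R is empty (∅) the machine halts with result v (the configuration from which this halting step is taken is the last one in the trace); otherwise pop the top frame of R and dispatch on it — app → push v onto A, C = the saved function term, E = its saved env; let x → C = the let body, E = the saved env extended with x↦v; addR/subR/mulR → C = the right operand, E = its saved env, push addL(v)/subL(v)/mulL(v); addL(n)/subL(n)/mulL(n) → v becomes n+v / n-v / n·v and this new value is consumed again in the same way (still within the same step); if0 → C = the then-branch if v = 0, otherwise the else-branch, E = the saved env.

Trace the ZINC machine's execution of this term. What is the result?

Answer: 3

Derivation:
0. <C=((λv. (let y = 3 in y)) (-2 * 5)), E=∅, A=∅, R=∅>
1. <C=(-2 * 5), E=∅, A=∅, R=[app]>
2. <C=-2, E=∅, A=∅, R=[mulR :: app]>
3. <C=5, E=∅, A=∅, R=[mulL(-2) :: app]>
4. <C=(λv. (let y = 3 in y)), E=∅, A=[-10], R=∅>
5. <C=(let y = 3 in y), E={v↦-10}, A=∅, R=∅>
6. <C=3, E={v↦-10}, A=∅, R=[let y]>
7. <C=y, E={y↦3, v↦-10}, A=∅, R=∅>
→ final value 3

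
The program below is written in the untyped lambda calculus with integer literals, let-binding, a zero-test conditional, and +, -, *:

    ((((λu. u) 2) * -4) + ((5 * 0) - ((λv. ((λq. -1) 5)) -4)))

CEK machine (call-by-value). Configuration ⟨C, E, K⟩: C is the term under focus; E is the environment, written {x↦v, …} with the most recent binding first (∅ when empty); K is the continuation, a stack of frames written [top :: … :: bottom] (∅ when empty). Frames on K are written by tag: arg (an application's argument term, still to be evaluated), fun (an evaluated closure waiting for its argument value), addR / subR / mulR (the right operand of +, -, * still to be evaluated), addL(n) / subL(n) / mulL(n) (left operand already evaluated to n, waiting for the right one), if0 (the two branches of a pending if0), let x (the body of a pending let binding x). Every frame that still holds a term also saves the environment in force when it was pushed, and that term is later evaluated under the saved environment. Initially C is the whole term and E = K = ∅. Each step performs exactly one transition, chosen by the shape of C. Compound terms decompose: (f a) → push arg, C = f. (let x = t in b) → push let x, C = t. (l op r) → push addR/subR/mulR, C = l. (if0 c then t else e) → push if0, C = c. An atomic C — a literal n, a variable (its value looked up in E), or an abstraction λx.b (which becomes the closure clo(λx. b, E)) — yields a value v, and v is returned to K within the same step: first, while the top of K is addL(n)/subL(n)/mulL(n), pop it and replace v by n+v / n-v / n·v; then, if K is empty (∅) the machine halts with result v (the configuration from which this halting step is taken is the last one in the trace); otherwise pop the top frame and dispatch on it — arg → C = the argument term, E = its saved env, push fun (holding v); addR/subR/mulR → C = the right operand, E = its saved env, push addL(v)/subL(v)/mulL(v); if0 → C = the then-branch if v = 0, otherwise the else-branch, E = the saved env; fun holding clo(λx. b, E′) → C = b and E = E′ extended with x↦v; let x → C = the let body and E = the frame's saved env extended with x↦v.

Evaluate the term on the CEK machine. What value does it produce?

[0] <C=((((λu. u) 2) * -4) + ((5 * 0) - ((λv. ((λq. -1) 5)) -4))), E=∅, K=∅>
[1] <C=(((λu. u) 2) * -4), E=∅, K=[addR]>
[2] <C=((λu. u) 2), E=∅, K=[mulR :: addR]>
[3] <C=(λu. u), E=∅, K=[arg :: mulR :: addR]>
[4] <C=2, E=∅, K=[fun :: mulR :: addR]>
[5] <C=u, E={u↦2}, K=[mulR :: addR]>
[6] <C=-4, E=∅, K=[mulL(2) :: addR]>
[7] <C=((5 * 0) - ((λv. ((λq. -1) 5)) -4)), E=∅, K=[addL(-8)]>
[8] <C=(5 * 0), E=∅, K=[subR :: addL(-8)]>
[9] <C=5, E=∅, K=[mulR :: subR :: addL(-8)]>
[10] <C=0, E=∅, K=[mulL(5) :: subR :: addL(-8)]>
[11] <C=((λv. ((λq. -1) 5)) -4), E=∅, K=[subL(0) :: addL(-8)]>
[12] <C=(λv. ((λq. -1) 5)), E=∅, K=[arg :: subL(0) :: addL(-8)]>
[13] <C=-4, E=∅, K=[fun :: subL(0) :: addL(-8)]>
[14] <C=((λq. -1) 5), E={v↦-4}, K=[subL(0) :: addL(-8)]>
[15] <C=(λq. -1), E={v↦-4}, K=[arg :: subL(0) :: addL(-8)]>
[16] <C=5, E={v↦-4}, K=[fun :: subL(0) :: addL(-8)]>
[17] <C=-1, E={q↦5, v↦-4}, K=[subL(0) :: addL(-8)]>
→ final value -7

Answer: -7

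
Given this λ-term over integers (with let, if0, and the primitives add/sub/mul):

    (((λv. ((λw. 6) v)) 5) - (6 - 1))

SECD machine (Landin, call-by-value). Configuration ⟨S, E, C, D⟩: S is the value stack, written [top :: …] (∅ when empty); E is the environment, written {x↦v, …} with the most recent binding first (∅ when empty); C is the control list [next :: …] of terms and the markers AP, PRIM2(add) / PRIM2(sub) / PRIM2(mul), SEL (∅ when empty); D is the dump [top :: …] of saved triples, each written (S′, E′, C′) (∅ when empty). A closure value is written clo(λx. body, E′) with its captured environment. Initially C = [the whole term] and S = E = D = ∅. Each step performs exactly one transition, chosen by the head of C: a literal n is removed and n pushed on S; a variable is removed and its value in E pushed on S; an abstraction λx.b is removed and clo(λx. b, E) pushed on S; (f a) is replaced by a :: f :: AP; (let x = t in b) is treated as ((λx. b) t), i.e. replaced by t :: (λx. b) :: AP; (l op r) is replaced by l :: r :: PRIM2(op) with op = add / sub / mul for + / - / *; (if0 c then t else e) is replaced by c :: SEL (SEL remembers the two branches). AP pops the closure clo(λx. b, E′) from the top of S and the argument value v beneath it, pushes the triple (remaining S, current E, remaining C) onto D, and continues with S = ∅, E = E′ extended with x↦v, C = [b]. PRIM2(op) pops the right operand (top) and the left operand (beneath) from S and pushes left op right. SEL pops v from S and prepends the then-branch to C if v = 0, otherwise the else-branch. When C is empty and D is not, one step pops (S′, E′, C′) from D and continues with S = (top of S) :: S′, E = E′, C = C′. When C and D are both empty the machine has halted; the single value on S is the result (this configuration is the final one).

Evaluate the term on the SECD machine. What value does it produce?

0. <S=∅, E=∅, C=[(((λv. ((λw. 6) v)) 5) - (6 - 1))], D=∅>
1. <S=∅, E=∅, C=[((λv. ((λw. 6) v)) 5) :: (6 - 1) :: PRIM2(sub)], D=∅>
2. <S=∅, E=∅, C=[5 :: (λv. ((λw. 6) v)) :: AP :: (6 - 1) :: PRIM2(sub)], D=∅>
3. <S=[5], E=∅, C=[(λv. ((λw. 6) v)) :: AP :: (6 - 1) :: PRIM2(sub)], D=∅>
4. <S=[clo(λv. ((λw. 6) v), ∅) :: 5], E=∅, C=[AP :: (6 - 1) :: PRIM2(sub)], D=∅>
5. <S=∅, E={v↦5}, C=[((λw. 6) v)], D=[(∅, ∅, [(6 - 1) :: PRIM2(sub)])]>
6. <S=∅, E={v↦5}, C=[v :: (λw. 6) :: AP], D=[(∅, ∅, [(6 - 1) :: PRIM2(sub)])]>
7. <S=[5], E={v↦5}, C=[(λw. 6) :: AP], D=[(∅, ∅, [(6 - 1) :: PRIM2(sub)])]>
8. <S=[clo(λw. 6, {v↦5}) :: 5], E={v↦5}, C=[AP], D=[(∅, ∅, [(6 - 1) :: PRIM2(sub)])]>
9. <S=∅, E={w↦5, v↦5}, C=[6], D=[(∅, {v↦5}, ∅) :: (∅, ∅, [(6 - 1) :: PRIM2(sub)])]>
10. <S=[6], E={w↦5, v↦5}, C=∅, D=[(∅, {v↦5}, ∅) :: (∅, ∅, [(6 - 1) :: PRIM2(sub)])]>
11. <S=[6], E={v↦5}, C=∅, D=[(∅, ∅, [(6 - 1) :: PRIM2(sub)])]>
12. <S=[6], E=∅, C=[(6 - 1) :: PRIM2(sub)], D=∅>
13. <S=[6], E=∅, C=[6 :: 1 :: PRIM2(sub) :: PRIM2(sub)], D=∅>
14. <S=[6 :: 6], E=∅, C=[1 :: PRIM2(sub) :: PRIM2(sub)], D=∅>
15. <S=[1 :: 6 :: 6], E=∅, C=[PRIM2(sub) :: PRIM2(sub)], D=∅>
16. <S=[5 :: 6], E=∅, C=[PRIM2(sub)], D=∅>
17. <S=[1], E=∅, C=∅, D=∅>
→ final value 1

Answer: 1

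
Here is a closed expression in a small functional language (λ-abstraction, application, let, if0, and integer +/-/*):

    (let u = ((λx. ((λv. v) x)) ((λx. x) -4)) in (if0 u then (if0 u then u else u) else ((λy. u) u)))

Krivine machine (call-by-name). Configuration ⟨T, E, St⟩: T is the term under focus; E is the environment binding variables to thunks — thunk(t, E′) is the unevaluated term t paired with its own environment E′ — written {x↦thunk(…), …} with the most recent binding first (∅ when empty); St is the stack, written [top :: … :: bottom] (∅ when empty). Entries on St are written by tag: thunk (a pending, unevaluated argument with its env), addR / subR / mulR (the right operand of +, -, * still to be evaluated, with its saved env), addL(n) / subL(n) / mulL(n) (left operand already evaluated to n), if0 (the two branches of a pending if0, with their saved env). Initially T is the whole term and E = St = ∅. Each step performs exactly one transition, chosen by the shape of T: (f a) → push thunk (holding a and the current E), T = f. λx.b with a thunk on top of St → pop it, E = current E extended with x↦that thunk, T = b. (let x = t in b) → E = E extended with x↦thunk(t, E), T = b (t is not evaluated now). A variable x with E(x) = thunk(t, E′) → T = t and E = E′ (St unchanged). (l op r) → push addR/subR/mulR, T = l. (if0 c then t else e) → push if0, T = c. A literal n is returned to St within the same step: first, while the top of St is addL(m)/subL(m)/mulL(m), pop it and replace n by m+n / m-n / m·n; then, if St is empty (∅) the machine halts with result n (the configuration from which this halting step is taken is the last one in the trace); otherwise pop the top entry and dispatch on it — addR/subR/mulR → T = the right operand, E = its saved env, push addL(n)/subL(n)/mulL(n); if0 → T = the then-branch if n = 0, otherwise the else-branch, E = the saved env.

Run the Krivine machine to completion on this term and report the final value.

Answer: -4

Execution trace:
step 0: ⟨T=(let u = ((λx. ((λv. v) x)) ((λx. x) -4)) in (if0 u then (if0 u then u else u) else ((λy. u) u))); E=∅; St=∅⟩
step 1: ⟨T=(if0 u then (if0 u then u else u) else ((λy. u) u)); E={u↦thunk(((λx. ((λv. v) x)) ((λx. x) -4)), ∅)}; St=∅⟩
step 2: ⟨T=u; E={u↦thunk(((λx. ((λv. v) x)) ((λx. x) -4)), ∅)}; St=[if0]⟩
step 3: ⟨T=((λx. ((λv. v) x)) ((λx. x) -4)); E=∅; St=[if0]⟩
step 4: ⟨T=(λx. ((λv. v) x)); E=∅; St=[thunk :: if0]⟩
step 5: ⟨T=((λv. v) x); E={x↦thunk(((λx. x) -4), ∅)}; St=[if0]⟩
step 6: ⟨T=(λv. v); E={x↦thunk(((λx. x) -4), ∅)}; St=[thunk :: if0]⟩
step 7: ⟨T=v; E={v↦thunk(x, {x↦thunk(((λx. x) -4), ∅)}), x↦thunk(((λx. x) -4), ∅)}; St=[if0]⟩
step 8: ⟨T=x; E={x↦thunk(((λx. x) -4), ∅)}; St=[if0]⟩
step 9: ⟨T=((λx. x) -4); E=∅; St=[if0]⟩
step 10: ⟨T=(λx. x); E=∅; St=[thunk :: if0]⟩
step 11: ⟨T=x; E={x↦thunk(-4, ∅)}; St=[if0]⟩
step 12: ⟨T=-4; E=∅; St=[if0]⟩
step 13: ⟨T=((λy. u) u); E={u↦thunk(((λx. ((λv. v) x)) ((λx. x) -4)), ∅)}; St=∅⟩
step 14: ⟨T=(λy. u); E={u↦thunk(((λx. ((λv. v) x)) ((λx. x) -4)), ∅)}; St=[thunk]⟩
step 15: ⟨T=u; E={y↦thunk(u, {u↦thunk(((λx. ((λv. v) x)) ((λx. x) -4)), ∅)}), u↦thunk(((λx. ((λv. v) x)) ((λx. x) -4)), ∅)}; St=∅⟩
step 16: ⟨T=((λx. ((λv. v) x)) ((λx. x) -4)); E=∅; St=∅⟩
step 17: ⟨T=(λx. ((λv. v) x)); E=∅; St=[thunk]⟩
step 18: ⟨T=((λv. v) x); E={x↦thunk(((λx. x) -4), ∅)}; St=∅⟩
step 19: ⟨T=(λv. v); E={x↦thunk(((λx. x) -4), ∅)}; St=[thunk]⟩
step 20: ⟨T=v; E={v↦thunk(x, {x↦thunk(((λx. x) -4), ∅)}), x↦thunk(((λx. x) -4), ∅)}; St=∅⟩
step 21: ⟨T=x; E={x↦thunk(((λx. x) -4), ∅)}; St=∅⟩
step 22: ⟨T=((λx. x) -4); E=∅; St=∅⟩
step 23: ⟨T=(λx. x); E=∅; St=[thunk]⟩
step 24: ⟨T=x; E={x↦thunk(-4, ∅)}; St=∅⟩
step 25: ⟨T=-4; E=∅; St=∅⟩
→ final value -4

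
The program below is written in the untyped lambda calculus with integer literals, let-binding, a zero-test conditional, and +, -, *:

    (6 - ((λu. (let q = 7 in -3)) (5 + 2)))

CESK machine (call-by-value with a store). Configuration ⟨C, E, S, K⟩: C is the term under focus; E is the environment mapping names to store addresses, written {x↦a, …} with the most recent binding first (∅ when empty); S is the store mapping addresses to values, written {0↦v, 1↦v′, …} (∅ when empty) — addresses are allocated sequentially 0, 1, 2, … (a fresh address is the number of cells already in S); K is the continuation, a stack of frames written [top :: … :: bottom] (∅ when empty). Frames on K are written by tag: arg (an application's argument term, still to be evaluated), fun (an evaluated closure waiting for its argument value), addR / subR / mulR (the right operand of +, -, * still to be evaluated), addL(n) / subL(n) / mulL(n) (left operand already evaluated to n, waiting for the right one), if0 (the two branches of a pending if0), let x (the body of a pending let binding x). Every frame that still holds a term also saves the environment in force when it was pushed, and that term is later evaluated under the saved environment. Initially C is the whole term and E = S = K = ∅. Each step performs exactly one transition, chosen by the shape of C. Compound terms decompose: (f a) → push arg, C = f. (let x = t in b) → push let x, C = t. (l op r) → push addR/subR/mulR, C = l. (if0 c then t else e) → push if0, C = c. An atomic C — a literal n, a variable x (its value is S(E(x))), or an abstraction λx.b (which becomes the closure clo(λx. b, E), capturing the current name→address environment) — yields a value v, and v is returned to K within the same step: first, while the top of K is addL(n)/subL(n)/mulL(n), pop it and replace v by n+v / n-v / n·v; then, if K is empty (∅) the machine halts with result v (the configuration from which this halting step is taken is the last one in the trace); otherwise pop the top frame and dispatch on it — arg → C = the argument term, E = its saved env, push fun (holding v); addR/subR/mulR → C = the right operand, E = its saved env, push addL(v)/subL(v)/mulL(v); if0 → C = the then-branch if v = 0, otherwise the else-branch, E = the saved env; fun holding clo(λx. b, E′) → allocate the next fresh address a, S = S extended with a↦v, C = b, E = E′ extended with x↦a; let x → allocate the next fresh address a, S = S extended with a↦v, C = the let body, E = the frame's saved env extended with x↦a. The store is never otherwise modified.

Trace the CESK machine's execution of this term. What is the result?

Answer: 9

Execution trace:
0. ⟨C=(6 - ((λu. (let q = 7 in -3)) (5 + 2))); E=∅; S=∅; K=∅⟩
1. ⟨C=6; E=∅; S=∅; K=[subR]⟩
2. ⟨C=((λu. (let q = 7 in -3)) (5 + 2)); E=∅; S=∅; K=[subL(6)]⟩
3. ⟨C=(λu. (let q = 7 in -3)); E=∅; S=∅; K=[arg :: subL(6)]⟩
4. ⟨C=(5 + 2); E=∅; S=∅; K=[fun :: subL(6)]⟩
5. ⟨C=5; E=∅; S=∅; K=[addR :: fun :: subL(6)]⟩
6. ⟨C=2; E=∅; S=∅; K=[addL(5) :: fun :: subL(6)]⟩
7. ⟨C=(let q = 7 in -3); E={u↦0}; S={0↦7}; K=[subL(6)]⟩
8. ⟨C=7; E={u↦0}; S={0↦7}; K=[let q :: subL(6)]⟩
9. ⟨C=-3; E={q↦1, u↦0}; S={0↦7, 1↦7}; K=[subL(6)]⟩
→ final value 9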